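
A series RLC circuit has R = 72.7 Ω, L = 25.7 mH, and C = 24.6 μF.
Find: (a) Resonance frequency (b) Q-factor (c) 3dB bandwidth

Step 1 — Resonance: ω₀ = 1/√(LC) = 1/√(0.0257·2.46e-05) = 1258 rad/s.
Step 2 — f₀ = ω₀/(2π) = 200.2 Hz.
Step 3 — Series Q: Q = ω₀L/R = 1258·0.0257/72.7 = 0.4446.
Step 4 — Bandwidth: Δω = ω₀/Q = 2829 rad/s; BW = Δω/(2π) = 450.2 Hz.

(a) f₀ = 200.2 Hz  (b) Q = 0.4446  (c) BW = 450.2 Hz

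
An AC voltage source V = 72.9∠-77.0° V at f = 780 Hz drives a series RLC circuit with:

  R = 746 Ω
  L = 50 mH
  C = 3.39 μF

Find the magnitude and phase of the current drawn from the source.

Step 1 — Angular frequency: ω = 2π·f = 2π·780 = 4901 rad/s.
Step 2 — Component impedances:
  R: Z = R = 746 Ω
  L: Z = jωL = j·4901·0.05 = 0 + j245 Ω
  C: Z = 1/(jωC) = -j/(ω·C) = 0 - j60.19 Ω
Step 3 — Series combination: Z_total = R + L + C = 746 + j184.9 Ω = 768.6∠13.9° Ω.
Step 4 — Source phasor: V = 72.9∠-77.0° V = 16.4 - j71.03 V.
Step 5 — Ohm's law: I = V / Z_total = (16.4 - j71.03) / (746 + j184.9) = -0.001518 - j0.09484 A.
Step 6 — Convert to polar: |I| = 0.09485 A, ∠I = -90.9°.

I = 0.09485∠-90.9° A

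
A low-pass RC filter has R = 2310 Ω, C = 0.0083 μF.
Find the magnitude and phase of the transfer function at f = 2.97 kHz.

Step 1 — Angular frequency: ω = 2π·2970 = 1.866e+04 rad/s.
Step 2 — Transfer function: H(jω) = 1/(1 + jωRC).
Step 3 — Denominator: 1 + jωRC = 1 + j·1.866e+04·2310·8.3e-09 = 1 + j0.3578.
Step 4 — H = 0.8865 - j0.3172.
Step 5 — Magnitude: |H| = 0.9415 (-0.5 dB); phase: φ = -19.7°.

|H| = 0.9415 (-0.5 dB), φ = -19.7°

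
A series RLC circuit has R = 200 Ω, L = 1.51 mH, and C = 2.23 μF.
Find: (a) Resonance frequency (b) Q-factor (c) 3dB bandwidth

Step 1 — Resonance: ω₀ = 1/√(LC) = 1/√(0.00151·2.23e-06) = 1.723e+04 rad/s.
Step 2 — f₀ = ω₀/(2π) = 2743 Hz.
Step 3 — Series Q: Q = ω₀L/R = 1.723e+04·0.00151/200 = 0.1301.
Step 4 — Bandwidth: Δω = ω₀/Q = 1.325e+05 rad/s; BW = Δω/(2π) = 2.108e+04 Hz.

(a) f₀ = 2743 Hz  (b) Q = 0.1301  (c) BW = 2.108e+04 Hz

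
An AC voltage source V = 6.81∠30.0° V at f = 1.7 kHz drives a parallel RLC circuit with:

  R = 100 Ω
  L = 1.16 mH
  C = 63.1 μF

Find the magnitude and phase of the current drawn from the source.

Step 1 — Angular frequency: ω = 2π·f = 2π·1700 = 1.068e+04 rad/s.
Step 2 — Component impedances:
  R: Z = R = 100 Ω
  L: Z = jωL = j·1.068e+04·0.00116 = 0 + j12.39 Ω
  C: Z = 1/(jωC) = -j/(ω·C) = 0 - j1.484 Ω
Step 3 — Parallel combination: 1/Z_total = 1/R + 1/L + 1/C; Z_total = 0.0284 - j1.685 Ω = 1.685∠-89.0° Ω.
Step 4 — Source phasor: V = 6.81∠30.0° V = 5.898 + j3.405 V.
Step 5 — Ohm's law: I = V / Z_total = (5.898 + j3.405) / (0.0284 - j1.685) = -1.961 + j3.533 A.
Step 6 — Convert to polar: |I| = 4.041 A, ∠I = 119.0°.

I = 4.041∠119.0° A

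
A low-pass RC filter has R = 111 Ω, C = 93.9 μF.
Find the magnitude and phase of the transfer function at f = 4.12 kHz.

Step 1 — Angular frequency: ω = 2π·4120 = 2.589e+04 rad/s.
Step 2 — Transfer function: H(jω) = 1/(1 + jωRC).
Step 3 — Denominator: 1 + jωRC = 1 + j·2.589e+04·111·9.39e-05 = 1 + j269.8.
Step 4 — H = 1.374e-05 - j0.003706.
Step 5 — Magnitude: |H| = 0.003706 (-48.6 dB); phase: φ = -89.8°.

|H| = 0.003706 (-48.6 dB), φ = -89.8°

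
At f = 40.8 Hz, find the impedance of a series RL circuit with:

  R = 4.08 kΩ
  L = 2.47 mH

Step 1 — Angular frequency: ω = 2π·f = 2π·40.8 = 256.4 rad/s.
Step 2 — Component impedances:
  R: Z = R = 4080 Ω
  L: Z = jωL = j·256.4·0.00247 = 0 + j0.6332 Ω
Step 3 — Series combination: Z_total = R + L = 4080 + j0.6332 Ω = 4080∠0.0° Ω.

Z = 4080 + j0.6332 Ω = 4080∠0.0° Ω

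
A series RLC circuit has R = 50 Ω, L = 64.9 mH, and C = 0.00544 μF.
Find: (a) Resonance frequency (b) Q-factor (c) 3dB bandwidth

Step 1 — Resonance: ω₀ = 1/√(LC) = 1/√(0.0649·5.44e-09) = 5.322e+04 rad/s.
Step 2 — f₀ = ω₀/(2π) = 8470 Hz.
Step 3 — Series Q: Q = ω₀L/R = 5.322e+04·0.0649/50 = 69.08.
Step 4 — Bandwidth: Δω = ω₀/Q = 770.4 rad/s; BW = Δω/(2π) = 122.6 Hz.

(a) f₀ = 8470 Hz  (b) Q = 69.08  (c) BW = 122.6 Hz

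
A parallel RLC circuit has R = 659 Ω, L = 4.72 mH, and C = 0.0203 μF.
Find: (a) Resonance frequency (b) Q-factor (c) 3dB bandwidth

Step 1 — Resonance: ω₀ = 1/√(LC) = 1/√(0.00472·2.03e-08) = 1.022e+05 rad/s.
Step 2 — f₀ = ω₀/(2π) = 1.626e+04 Hz.
Step 3 — Parallel Q: Q = R/(ω₀L) = 659/(1.022e+05·0.00472) = 1.367.
Step 4 — Bandwidth: Δω = ω₀/Q = 7.475e+04 rad/s; BW = Δω/(2π) = 1.19e+04 Hz.

(a) f₀ = 1.626e+04 Hz  (b) Q = 1.367  (c) BW = 1.19e+04 Hz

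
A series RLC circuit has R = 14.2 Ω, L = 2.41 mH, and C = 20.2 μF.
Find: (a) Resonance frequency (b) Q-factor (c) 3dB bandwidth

Step 1 — Resonance condition Im(Z)=0 gives ω₀ = 1/√(LC).
Step 2 — ω₀ = 1/√(0.00241·2.02e-05) = 4532 rad/s.
Step 3 — f₀ = ω₀/(2π) = 721.3 Hz.
Step 4 — Series Q: Q = ω₀L/R = 4532·0.00241/14.2 = 0.7692.
Step 5 — 3dB bandwidth: Δω = ω₀/Q = 5892 rad/s; BW = Δω/(2π) = 937.8 Hz.

(a) f₀ = 721.3 Hz  (b) Q = 0.7692  (c) BW = 937.8 Hz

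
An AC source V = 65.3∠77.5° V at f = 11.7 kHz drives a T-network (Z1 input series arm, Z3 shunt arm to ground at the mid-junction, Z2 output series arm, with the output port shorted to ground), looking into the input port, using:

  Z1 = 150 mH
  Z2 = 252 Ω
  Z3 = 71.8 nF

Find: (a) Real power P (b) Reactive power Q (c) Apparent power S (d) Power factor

Step 1 — Angular frequency: ω = 2π·f = 2π·1.17e+04 = 7.351e+04 rad/s.
Step 2 — Component impedances:
  Z1: Z = jωL = j·7.351e+04·0.15 = 0 + j1.103e+04 Ω
  Z2: Z = R = 252 Ω
  Z3: Z = 1/(jωC) = -j/(ω·C) = 0 - j189.5 Ω
Step 3 — With the output port shorted to ground, the output series arm Z2 runs from the junction to ground; the shunt arm Z3 also runs from the junction to ground. They appear in parallel: Z3 || Z2 = 91 - j121 Ω.
Step 4 — Series with input arm Z1: Z_in = Z1 + (Z3 || Z2) = 91 + j1.091e+04 Ω = 1.091e+04∠89.5° Ω.
Step 5 — Source phasor: V = 65.3∠77.5° V = 14.13 + j63.75 V.
Step 6 — Current: I = V / Z = 0.005856 - j0.001247 A = 0.005987∠-12.0° A.
Step 7 — Complex power: S = V·I* = 0.003262 + j0.391 VA.
Step 8 — Real power: P = Re(S) = 0.003262 W.
Step 9 — Reactive power: Q = Im(S) = 0.391 VAR.
Step 10 — Apparent power: |S| = 0.391 VA.
Step 11 — Power factor: PF = P/|S| = 0.008344 (lagging).

(a) P = 0.003262 W  (b) Q = 0.391 VAR  (c) S = 0.391 VA  (d) PF = 0.008344 (lagging)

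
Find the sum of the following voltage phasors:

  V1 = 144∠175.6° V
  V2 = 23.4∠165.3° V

Step 1 — Convert each phasor to rectangular form:
  V1 = 144·(cos(175.6°) + j·sin(175.6°)) = -143.6 + j11.05 V
  V2 = 23.4·(cos(165.3°) + j·sin(165.3°)) = -22.63 + j5.938 V
Step 2 — Sum components: V_total = -166.2 + j16.99 V.
Step 3 — Convert to polar: |V_total| = 167.1 V, ∠V_total = 174.2°.

V_total = 167.1∠174.2° V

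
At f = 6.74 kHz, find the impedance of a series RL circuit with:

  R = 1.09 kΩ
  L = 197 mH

Step 1 — Angular frequency: ω = 2π·f = 2π·6740 = 4.235e+04 rad/s.
Step 2 — Component impedances:
  R: Z = R = 1090 Ω
  L: Z = jωL = j·4.235e+04·0.197 = 0 + j8343 Ω
Step 3 — Series combination: Z_total = R + L = 1090 + j8343 Ω = 8414∠82.6° Ω.

Z = 1090 + j8343 Ω = 8414∠82.6° Ω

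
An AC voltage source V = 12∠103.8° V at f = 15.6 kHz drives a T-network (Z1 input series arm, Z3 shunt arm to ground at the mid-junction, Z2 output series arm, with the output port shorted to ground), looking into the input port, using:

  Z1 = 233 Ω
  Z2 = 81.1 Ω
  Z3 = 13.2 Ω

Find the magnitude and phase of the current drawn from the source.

Step 1 — Angular frequency: ω = 2π·f = 2π·1.56e+04 = 9.802e+04 rad/s.
Step 2 — Component impedances:
  Z1: Z = R = 233 Ω
  Z2: Z = R = 81.1 Ω
  Z3: Z = R = 13.2 Ω
Step 3 — With the output port shorted to ground, the output series arm Z2 runs from the junction to ground; the shunt arm Z3 also runs from the junction to ground. They appear in parallel: Z3 || Z2 = 11.35 Ω.
Step 4 — Series with input arm Z1: Z_in = Z1 + (Z3 || Z2) = 244.4 Ω = 244.4∠0.0° Ω.
Step 5 — Source phasor: V = 12∠103.8° V = -2.862 + j11.65 V.
Step 6 — Ohm's law: I = V / Z_total = (-2.862 + j11.65) / (244.4) = -0.01171 + j0.04769 A.
Step 7 — Convert to polar: |I| = 0.04911 A, ∠I = 103.8°.

I = 0.04911∠103.8° A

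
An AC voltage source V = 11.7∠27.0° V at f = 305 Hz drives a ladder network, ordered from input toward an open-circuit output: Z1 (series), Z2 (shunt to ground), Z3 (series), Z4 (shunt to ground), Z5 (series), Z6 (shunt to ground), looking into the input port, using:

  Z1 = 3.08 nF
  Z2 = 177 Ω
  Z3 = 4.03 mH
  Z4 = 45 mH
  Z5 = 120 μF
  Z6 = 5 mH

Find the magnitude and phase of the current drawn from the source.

Step 1 — Angular frequency: ω = 2π·f = 2π·305 = 1916 rad/s.
Step 2 — Component impedances:
  Z1: Z = 1/(jωC) = -j/(ω·C) = 0 - j1.694e+05 Ω
  Z2: Z = R = 177 Ω
  Z3: Z = jωL = j·1916·0.00403 = 0 + j7.723 Ω
  Z4: Z = jωL = j·1916·0.045 = 0 + j86.24 Ω
  Z5: Z = 1/(jωC) = -j/(ω·C) = 0 - j4.348 Ω
  Z6: Z = jωL = j·1916·0.005 = 0 + j9.582 Ω
Step 3 — Ladder network (open output): work backward from the far end, alternating series and parallel combinations. Z_in = 0.9005 - j1.694e+05 Ω = 1.694e+05∠-90.0° Ω.
Step 4 — Source phasor: V = 11.7∠27.0° V = 10.42 + j5.312 V.
Step 5 — Ohm's law: I = V / Z_total = (10.42 + j5.312) / (0.9005 - j1.694e+05) = -3.135e-05 + j6.154e-05 A.
Step 6 — Convert to polar: |I| = 6.906e-05 A, ∠I = 117.0°.

I = 6.906e-05∠117.0° A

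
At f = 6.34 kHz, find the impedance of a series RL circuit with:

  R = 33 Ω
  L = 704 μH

Step 1 — Angular frequency: ω = 2π·f = 2π·6340 = 3.984e+04 rad/s.
Step 2 — Component impedances:
  R: Z = R = 33 Ω
  L: Z = jωL = j·3.984e+04·0.000704 = 0 + j28.04 Ω
Step 3 — Series combination: Z_total = R + L = 33 + j28.04 Ω = 43.31∠40.4° Ω.

Z = 33 + j28.04 Ω = 43.31∠40.4° Ω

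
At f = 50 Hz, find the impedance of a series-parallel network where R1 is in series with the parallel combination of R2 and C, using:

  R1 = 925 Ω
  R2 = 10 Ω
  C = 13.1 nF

Step 1 — Angular frequency: ω = 2π·f = 2π·50 = 314.2 rad/s.
Step 2 — Component impedances:
  R1: Z = R = 925 Ω
  R2: Z = R = 10 Ω
  C: Z = 1/(jωC) = -j/(ω·C) = 0 - j2.43e+05 Ω
Step 3 — Parallel branch: R2 || C = 1/(1/R2 + 1/C) = 10 - j0.0004115 Ω.
Step 4 — Series with R1: Z_total = R1 + (R2 || C) = 935 - j0.0004115 Ω = 935∠-0.0° Ω.

Z = 935 - j0.0004115 Ω = 935∠-0.0° Ω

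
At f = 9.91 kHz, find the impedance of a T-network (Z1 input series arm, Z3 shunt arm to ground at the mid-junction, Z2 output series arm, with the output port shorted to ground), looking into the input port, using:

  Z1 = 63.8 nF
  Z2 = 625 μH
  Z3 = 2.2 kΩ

Step 1 — Angular frequency: ω = 2π·f = 2π·9910 = 6.227e+04 rad/s.
Step 2 — Component impedances:
  Z1: Z = 1/(jωC) = -j/(ω·C) = 0 - j251.7 Ω
  Z2: Z = jωL = j·6.227e+04·0.000625 = 0 + j38.92 Ω
  Z3: Z = R = 2200 Ω
Step 3 — With the output port shorted to ground, the output series arm Z2 runs from the junction to ground; the shunt arm Z3 also runs from the junction to ground. They appear in parallel: Z3 || Z2 = 0.6882 + j38.9 Ω.
Step 4 — Series with input arm Z1: Z_in = Z1 + (Z3 || Z2) = 0.6882 - j212.8 Ω = 212.8∠-89.8° Ω.

Z = 0.6882 - j212.8 Ω = 212.8∠-89.8° Ω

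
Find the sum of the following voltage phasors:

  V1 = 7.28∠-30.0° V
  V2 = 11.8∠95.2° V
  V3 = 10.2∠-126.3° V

Step 1 — Convert each phasor to rectangular form:
  V1 = 7.28·(cos(-30.0°) + j·sin(-30.0°)) = 6.305 - j3.64 V
  V2 = 11.8·(cos(95.2°) + j·sin(95.2°)) = -1.069 + j11.75 V
  V3 = 10.2·(cos(-126.3°) + j·sin(-126.3°)) = -6.039 - j8.22 V
Step 2 — Sum components: V_total = -0.8033 - j0.109 V.
Step 3 — Convert to polar: |V_total| = 0.8107 V, ∠V_total = -172.3°.

V_total = 0.8107∠-172.3° V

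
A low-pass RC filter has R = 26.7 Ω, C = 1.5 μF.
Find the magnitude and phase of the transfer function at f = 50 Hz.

Step 1 — Angular frequency: ω = 2π·50 = 314.2 rad/s.
Step 2 — Transfer function: H(jω) = 1/(1 + jωRC).
Step 3 — Denominator: 1 + jωRC = 1 + j·314.2·26.7·1.5e-06 = 1 + j0.01258.
Step 4 — H = 0.9998 - j0.01258.
Step 5 — Magnitude: |H| = 0.9999 (-0.0 dB); phase: φ = -0.7°.

|H| = 0.9999 (-0.0 dB), φ = -0.7°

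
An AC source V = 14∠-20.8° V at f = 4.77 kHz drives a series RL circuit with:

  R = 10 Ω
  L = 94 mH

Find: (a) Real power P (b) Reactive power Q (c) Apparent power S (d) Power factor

Step 1 — Angular frequency: ω = 2π·f = 2π·4770 = 2.997e+04 rad/s.
Step 2 — Component impedances:
  R: Z = R = 10 Ω
  L: Z = jωL = j·2.997e+04·0.094 = 0 + j2817 Ω
Step 3 — Series combination: Z_total = R + L = 10 + j2817 Ω = 2817∠89.8° Ω.
Step 4 — Source phasor: V = 14∠-20.8° V = 13.09 - j4.971 V.
Step 5 — Current: I = V / Z = -0.001748 - j0.004652 A = 0.004969∠-110.6° A.
Step 6 — Complex power: S = V·I* = 0.0002469 + j0.06957 VA.
Step 7 — Real power: P = Re(S) = 0.0002469 W.
Step 8 — Reactive power: Q = Im(S) = 0.06957 VAR.
Step 9 — Apparent power: |S| = 0.06957 VA.
Step 10 — Power factor: PF = P/|S| = 0.00355 (lagging).

(a) P = 0.0002469 W  (b) Q = 0.06957 VAR  (c) S = 0.06957 VA  (d) PF = 0.00355 (lagging)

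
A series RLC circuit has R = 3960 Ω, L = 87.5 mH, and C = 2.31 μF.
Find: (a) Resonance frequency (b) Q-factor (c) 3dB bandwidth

Step 1 — Resonance: ω₀ = 1/√(LC) = 1/√(0.0875·2.31e-06) = 2224 rad/s.
Step 2 — f₀ = ω₀/(2π) = 354 Hz.
Step 3 — Series Q: Q = ω₀L/R = 2224·0.0875/3960 = 0.04915.
Step 4 — Bandwidth: Δω = ω₀/Q = 4.526e+04 rad/s; BW = Δω/(2π) = 7203 Hz.

(a) f₀ = 354 Hz  (b) Q = 0.04915  (c) BW = 7203 Hz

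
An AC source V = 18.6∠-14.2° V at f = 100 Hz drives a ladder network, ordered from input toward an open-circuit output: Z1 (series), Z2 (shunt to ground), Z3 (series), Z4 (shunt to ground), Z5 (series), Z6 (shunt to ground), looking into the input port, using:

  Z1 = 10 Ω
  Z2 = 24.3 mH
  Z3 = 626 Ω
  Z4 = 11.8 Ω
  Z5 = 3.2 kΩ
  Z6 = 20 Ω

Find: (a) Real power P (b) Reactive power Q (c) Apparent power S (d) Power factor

Step 1 — Angular frequency: ω = 2π·f = 2π·100 = 628.3 rad/s.
Step 2 — Component impedances:
  Z1: Z = R = 10 Ω
  Z2: Z = jωL = j·628.3·0.0243 = 0 + j15.27 Ω
  Z3: Z = R = 626 Ω
  Z4: Z = R = 11.8 Ω
  Z5: Z = R = 3200 Ω
  Z6: Z = R = 20 Ω
Step 3 — Ladder network (open output): work backward from the far end, alternating series and parallel combinations. Z_in = 10.37 + j15.26 Ω = 18.45∠55.8° Ω.
Step 4 — Source phasor: V = 18.6∠-14.2° V = 18.03 - j4.563 V.
Step 5 — Current: I = V / Z = 0.3446 - j0.9476 A = 1.008∠-70.0° A.
Step 6 — Complex power: S = V·I* = 10.54 + j15.51 VA.
Step 7 — Real power: P = Re(S) = 10.54 W.
Step 8 — Reactive power: Q = Im(S) = 15.51 VAR.
Step 9 — Apparent power: |S| = 18.75 VA.
Step 10 — Power factor: PF = P/|S| = 0.5619 (lagging).

(a) P = 10.54 W  (b) Q = 15.51 VAR  (c) S = 18.75 VA  (d) PF = 0.5619 (lagging)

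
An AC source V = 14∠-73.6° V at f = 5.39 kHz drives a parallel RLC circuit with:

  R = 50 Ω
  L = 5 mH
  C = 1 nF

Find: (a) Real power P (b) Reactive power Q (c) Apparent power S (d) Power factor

Step 1 — Angular frequency: ω = 2π·f = 2π·5390 = 3.387e+04 rad/s.
Step 2 — Component impedances:
  R: Z = R = 50 Ω
  L: Z = jωL = j·3.387e+04·0.005 = 0 + j169.3 Ω
  C: Z = 1/(jωC) = -j/(ω·C) = 0 - j2.953e+04 Ω
Step 3 — Parallel combination: 1/Z_total = 1/R + 1/L + 1/C; Z_total = 46.03 + j13.51 Ω = 47.98∠16.4° Ω.
Step 4 — Source phasor: V = 14∠-73.6° V = 3.953 - j13.43 V.
Step 5 — Current: I = V / Z = 0.0001964 - j0.2918 A = 0.2918∠-90.0° A.
Step 6 — Complex power: S = V·I* = 3.92 + j1.151 VA.
Step 7 — Real power: P = Re(S) = 3.92 W.
Step 8 — Reactive power: Q = Im(S) = 1.151 VAR.
Step 9 — Apparent power: |S| = 4.085 VA.
Step 10 — Power factor: PF = P/|S| = 0.9595 (lagging).

(a) P = 3.92 W  (b) Q = 1.151 VAR  (c) S = 4.085 VA  (d) PF = 0.9595 (lagging)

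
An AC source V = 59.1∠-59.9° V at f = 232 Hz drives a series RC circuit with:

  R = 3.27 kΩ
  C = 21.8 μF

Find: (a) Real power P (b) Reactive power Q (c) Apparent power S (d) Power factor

Step 1 — Angular frequency: ω = 2π·f = 2π·232 = 1458 rad/s.
Step 2 — Component impedances:
  R: Z = R = 3270 Ω
  C: Z = 1/(jωC) = -j/(ω·C) = 0 - j31.47 Ω
Step 3 — Series combination: Z_total = R + C = 3270 - j31.47 Ω = 3270∠-0.6° Ω.
Step 4 — Source phasor: V = 59.1∠-59.9° V = 29.64 - j51.13 V.
Step 5 — Current: I = V / Z = 0.009214 - j0.01555 A = 0.01807∠-59.3° A.
Step 6 — Complex power: S = V·I* = 1.068 - j0.01028 VA.
Step 7 — Real power: P = Re(S) = 1.068 W.
Step 8 — Reactive power: Q = Im(S) = -0.01028 VAR.
Step 9 — Apparent power: |S| = 1.068 VA.
Step 10 — Power factor: PF = P/|S| = 1 (leading).

(a) P = 1.068 W  (b) Q = -0.01028 VAR  (c) S = 1.068 VA  (d) PF = 1 (leading)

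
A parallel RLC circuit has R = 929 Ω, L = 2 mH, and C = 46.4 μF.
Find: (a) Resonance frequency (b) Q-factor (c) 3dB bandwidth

Step 1 — Resonance: ω₀ = 1/√(LC) = 1/√(0.002·4.64e-05) = 3283 rad/s.
Step 2 — f₀ = ω₀/(2π) = 522.5 Hz.
Step 3 — Parallel Q: Q = R/(ω₀L) = 929/(3283·0.002) = 141.5.
Step 4 — Bandwidth: Δω = ω₀/Q = 23.2 rad/s; BW = Δω/(2π) = 3.692 Hz.

(a) f₀ = 522.5 Hz  (b) Q = 141.5  (c) BW = 3.692 Hz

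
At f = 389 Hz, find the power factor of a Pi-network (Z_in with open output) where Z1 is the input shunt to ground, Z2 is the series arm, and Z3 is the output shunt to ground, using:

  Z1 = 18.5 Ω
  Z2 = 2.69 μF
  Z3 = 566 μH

Step 1 — Angular frequency: ω = 2π·f = 2π·389 = 2444 rad/s.
Step 2 — Component impedances:
  Z1: Z = R = 18.5 Ω
  Z2: Z = 1/(jωC) = -j/(ω·C) = 0 - j152.1 Ω
  Z3: Z = jωL = j·2444·0.000566 = 0 + j1.383 Ω
Step 3 — With open output, the series arm Z2 and the output shunt Z3 appear in series to ground: Z2 + Z3 = 0 - j150.7 Ω.
Step 4 — Parallel with input shunt Z1: Z_in = Z1 || (Z2 + Z3) = 18.23 - j2.237 Ω = 18.36∠-7.0° Ω.
Step 5 — Power factor: PF = cos(φ) = Re(Z)/|Z| = 18.22539/18.36218 = 0.9926.
Step 6 — Type: Im(Z) = -2.237 ⇒ leading (phase φ = -7.0°).

PF = 0.9926 (leading, φ = -7.0°)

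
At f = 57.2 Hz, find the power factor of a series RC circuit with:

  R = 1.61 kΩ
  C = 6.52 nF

Step 1 — Angular frequency: ω = 2π·f = 2π·57.2 = 359.4 rad/s.
Step 2 — Component impedances:
  R: Z = R = 1610 Ω
  C: Z = 1/(jωC) = -j/(ω·C) = 0 - j4.268e+05 Ω
Step 3 — Series combination: Z_total = R + C = 1610 - j4.268e+05 Ω = 4.268e+05∠-89.8° Ω.
Step 4 — Power factor: PF = cos(φ) = Re(Z)/|Z| = 1610/4.2676e+05 = 0.003773.
Step 5 — Type: Im(Z) = -4.268e+05 ⇒ leading (phase φ = -89.8°).

PF = 0.003773 (leading, φ = -89.8°)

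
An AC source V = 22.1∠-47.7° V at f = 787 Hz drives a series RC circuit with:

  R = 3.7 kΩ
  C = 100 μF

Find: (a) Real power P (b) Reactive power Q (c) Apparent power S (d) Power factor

Step 1 — Angular frequency: ω = 2π·f = 2π·787 = 4945 rad/s.
Step 2 — Component impedances:
  R: Z = R = 3700 Ω
  C: Z = 1/(jωC) = -j/(ω·C) = 0 - j2.022 Ω
Step 3 — Series combination: Z_total = R + C = 3700 - j2.022 Ω = 3700∠-0.0° Ω.
Step 4 — Source phasor: V = 22.1∠-47.7° V = 14.87 - j16.35 V.
Step 5 — Current: I = V / Z = 0.004022 - j0.004416 A = 0.005973∠-47.7° A.
Step 6 — Complex power: S = V·I* = 0.132 - j7.215e-05 VA.
Step 7 — Real power: P = Re(S) = 0.132 W.
Step 8 — Reactive power: Q = Im(S) = -7.215e-05 VAR.
Step 9 — Apparent power: |S| = 0.132 VA.
Step 10 — Power factor: PF = P/|S| = 1 (leading).

(a) P = 0.132 W  (b) Q = -7.215e-05 VAR  (c) S = 0.132 VA  (d) PF = 1 (leading)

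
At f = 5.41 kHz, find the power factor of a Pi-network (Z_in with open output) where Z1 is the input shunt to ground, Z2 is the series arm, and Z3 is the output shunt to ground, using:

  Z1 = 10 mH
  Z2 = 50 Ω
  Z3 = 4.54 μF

Step 1 — Angular frequency: ω = 2π·f = 2π·5410 = 3.399e+04 rad/s.
Step 2 — Component impedances:
  Z1: Z = jωL = j·3.399e+04·0.01 = 0 + j339.9 Ω
  Z2: Z = R = 50 Ω
  Z3: Z = 1/(jωC) = -j/(ω·C) = 0 - j6.48 Ω
Step 3 — With open output, the series arm Z2 and the output shunt Z3 appear in series to ground: Z2 + Z3 = 50 - j6.48 Ω.
Step 4 — Parallel with input shunt Z1: Z_in = Z1 || (Z2 + Z3) = 50.82 + j1.015 Ω = 50.83∠1.1° Ω.
Step 5 — Power factor: PF = cos(φ) = Re(Z)/|Z| = 50.82/50.83 = 0.9998.
Step 6 — Type: Im(Z) = 1.015 ⇒ lagging (phase φ = 1.1°).

PF = 0.9998 (lagging, φ = 1.1°)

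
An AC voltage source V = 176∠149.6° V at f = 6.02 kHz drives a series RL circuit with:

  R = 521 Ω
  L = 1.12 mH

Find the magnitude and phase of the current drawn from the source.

Step 1 — Angular frequency: ω = 2π·f = 2π·6020 = 3.782e+04 rad/s.
Step 2 — Component impedances:
  R: Z = R = 521 Ω
  L: Z = jωL = j·3.782e+04·0.00112 = 0 + j42.36 Ω
Step 3 — Series combination: Z_total = R + L = 521 + j42.36 Ω = 522.7∠4.6° Ω.
Step 4 — Source phasor: V = 176∠149.6° V = -151.8 + j89.06 V.
Step 5 — Ohm's law: I = V / Z_total = (-151.8 + j89.06) / (521 + j42.36) = -0.2756 + j0.1934 A.
Step 6 — Convert to polar: |I| = 0.3367 A, ∠I = 145.0°.

I = 0.3367∠145.0° A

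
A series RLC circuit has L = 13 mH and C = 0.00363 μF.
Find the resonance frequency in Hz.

Step 1 — Resonance condition Im(Z)=0 gives ω₀ = 1/√(LC).
Step 2 — ω₀ = 1/√(0.013·3.63e-09) = 1.456e+05 rad/s.
Step 3 — f₀ = ω₀/(2π) = 2.317e+04 Hz.

f₀ = 2.317e+04 Hz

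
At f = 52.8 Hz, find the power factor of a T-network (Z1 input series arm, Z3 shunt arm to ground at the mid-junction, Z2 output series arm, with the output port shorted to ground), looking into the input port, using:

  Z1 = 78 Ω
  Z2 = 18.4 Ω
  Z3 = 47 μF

Step 1 — Angular frequency: ω = 2π·f = 2π·52.8 = 331.8 rad/s.
Step 2 — Component impedances:
  Z1: Z = R = 78 Ω
  Z2: Z = R = 18.4 Ω
  Z3: Z = 1/(jωC) = -j/(ω·C) = 0 - j64.13 Ω
Step 3 — With the output port shorted to ground, the output series arm Z2 runs from the junction to ground; the shunt arm Z3 also runs from the junction to ground. They appear in parallel: Z3 || Z2 = 17 - j4.877 Ω.
Step 4 — Series with input arm Z1: Z_in = Z1 + (Z3 || Z2) = 95 - j4.877 Ω = 95.13∠-2.9° Ω.
Step 5 — Power factor: PF = cos(φ) = Re(Z)/|Z| = 95.001/95.126 = 0.9987.
Step 6 — Type: Im(Z) = -4.877 ⇒ leading (phase φ = -2.9°).

PF = 0.9987 (leading, φ = -2.9°)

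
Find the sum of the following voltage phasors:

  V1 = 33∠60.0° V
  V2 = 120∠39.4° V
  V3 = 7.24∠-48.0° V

Step 1 — Convert each phasor to rectangular form:
  V1 = 33·(cos(60.0°) + j·sin(60.0°)) = 16.5 + j28.58 V
  V2 = 120·(cos(39.4°) + j·sin(39.4°)) = 92.73 + j76.17 V
  V3 = 7.24·(cos(-48.0°) + j·sin(-48.0°)) = 4.845 - j5.38 V
Step 2 — Sum components: V_total = 114.1 + j99.37 V.
Step 3 — Convert to polar: |V_total| = 151.3 V, ∠V_total = 41.1°.

V_total = 151.3∠41.1° V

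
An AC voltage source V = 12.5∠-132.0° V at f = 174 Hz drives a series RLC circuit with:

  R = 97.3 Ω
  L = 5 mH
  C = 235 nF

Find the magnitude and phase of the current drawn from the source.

Step 1 — Angular frequency: ω = 2π·f = 2π·174 = 1093 rad/s.
Step 2 — Component impedances:
  R: Z = R = 97.3 Ω
  L: Z = jωL = j·1093·0.005 = 0 + j5.466 Ω
  C: Z = 1/(jωC) = -j/(ω·C) = 0 - j3892 Ω
Step 3 — Series combination: Z_total = R + L + C = 97.3 - j3887 Ω = 3888∠-88.6° Ω.
Step 4 — Source phasor: V = 12.5∠-132.0° V = -8.364 - j9.289 V.
Step 5 — Ohm's law: I = V / Z_total = (-8.364 - j9.289) / (97.3 - j3887) = 0.002335 - j0.00221 A.
Step 6 — Convert to polar: |I| = 0.003215 A, ∠I = -43.4°.

I = 0.003215∠-43.4° A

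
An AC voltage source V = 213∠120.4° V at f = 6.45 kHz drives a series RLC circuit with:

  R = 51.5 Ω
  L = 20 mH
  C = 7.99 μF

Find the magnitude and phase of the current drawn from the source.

Step 1 — Angular frequency: ω = 2π·f = 2π·6450 = 4.053e+04 rad/s.
Step 2 — Component impedances:
  R: Z = R = 51.5 Ω
  L: Z = jωL = j·4.053e+04·0.02 = 0 + j810.5 Ω
  C: Z = 1/(jωC) = -j/(ω·C) = 0 - j3.088 Ω
Step 3 — Series combination: Z_total = R + L + C = 51.5 + j807.4 Ω = 809.1∠86.4° Ω.
Step 4 — Source phasor: V = 213∠120.4° V = -107.8 + j183.7 V.
Step 5 — Ohm's law: I = V / Z_total = (-107.8 + j183.7) / (51.5 + j807.4) = 0.2181 + j0.1474 A.
Step 6 — Convert to polar: |I| = 0.2633 A, ∠I = 34.0°.

I = 0.2633∠34.0° A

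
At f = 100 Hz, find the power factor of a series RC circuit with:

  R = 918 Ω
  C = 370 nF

Step 1 — Angular frequency: ω = 2π·f = 2π·100 = 628.3 rad/s.
Step 2 — Component impedances:
  R: Z = R = 918 Ω
  C: Z = 1/(jωC) = -j/(ω·C) = 0 - j4301 Ω
Step 3 — Series combination: Z_total = R + C = 918 - j4301 Ω = 4398∠-78.0° Ω.
Step 4 — Power factor: PF = cos(φ) = Re(Z)/|Z| = 918/4398 = 0.2087.
Step 5 — Type: Im(Z) = -4301 ⇒ leading (phase φ = -78.0°).

PF = 0.2087 (leading, φ = -78.0°)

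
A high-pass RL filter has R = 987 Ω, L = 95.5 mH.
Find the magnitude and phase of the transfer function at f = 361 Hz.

Step 1 — Angular frequency: ω = 2π·361 = 2268 rad/s.
Step 2 — Transfer function: H(jω) = jωL/(R + jωL).
Step 3 — Numerator jωL = j·216.6; denominator R + jωL = 987 + j216.6.
Step 4 — H = 0.04595 + j0.2094.
Step 5 — Magnitude: |H| = 0.2144 (-13.4 dB); phase: φ = 77.6°.

|H| = 0.2144 (-13.4 dB), φ = 77.6°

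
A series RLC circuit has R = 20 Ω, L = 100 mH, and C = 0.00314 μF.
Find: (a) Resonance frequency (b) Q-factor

Step 1 — Resonance condition Im(Z)=0 gives ω₀ = 1/√(LC).
Step 2 — ω₀ = 1/√(0.1·3.14e-09) = 5.643e+04 rad/s.
Step 3 — f₀ = ω₀/(2π) = 8982 Hz.
Step 4 — Series Q: Q = ω₀L/R = 5.643e+04·0.1/20 = 282.2.

(a) f₀ = 8982 Hz  (b) Q = 282.2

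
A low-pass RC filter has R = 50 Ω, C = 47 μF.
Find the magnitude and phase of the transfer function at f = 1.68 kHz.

Step 1 — Angular frequency: ω = 2π·1680 = 1.056e+04 rad/s.
Step 2 — Transfer function: H(jω) = 1/(1 + jωRC).
Step 3 — Denominator: 1 + jωRC = 1 + j·1.056e+04·50·4.7e-05 = 1 + j24.81.
Step 4 — H = 0.001622 - j0.04025.
Step 5 — Magnitude: |H| = 0.04028 (-27.9 dB); phase: φ = -87.7°.

|H| = 0.04028 (-27.9 dB), φ = -87.7°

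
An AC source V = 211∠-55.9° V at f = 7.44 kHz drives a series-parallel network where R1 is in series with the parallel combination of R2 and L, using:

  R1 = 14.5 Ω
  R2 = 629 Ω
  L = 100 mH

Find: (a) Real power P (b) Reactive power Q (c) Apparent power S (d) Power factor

Step 1 — Angular frequency: ω = 2π·f = 2π·7440 = 4.675e+04 rad/s.
Step 2 — Component impedances:
  R1: Z = R = 14.5 Ω
  R2: Z = R = 629 Ω
  L: Z = jωL = j·4.675e+04·0.1 = 0 + j4675 Ω
Step 3 — Parallel branch: R2 || L = 1/(1/R2 + 1/L) = 617.8 + j83.13 Ω.
Step 4 — Series with R1: Z_total = R1 + (R2 || L) = 632.3 + j83.13 Ω = 637.8∠7.5° Ω.
Step 5 — Source phasor: V = 211∠-55.9° V = 118.3 - j174.7 V.
Step 6 — Current: I = V / Z = 0.1482 - j0.2958 A = 0.3308∠-63.4° A.
Step 7 — Complex power: S = V·I* = 69.21 + j9.099 VA.
Step 8 — Real power: P = Re(S) = 69.21 W.
Step 9 — Reactive power: Q = Im(S) = 9.099 VAR.
Step 10 — Apparent power: |S| = 69.81 VA.
Step 11 — Power factor: PF = P/|S| = 0.9915 (lagging).

(a) P = 69.21 W  (b) Q = 9.099 VAR  (c) S = 69.81 VA  (d) PF = 0.9915 (lagging)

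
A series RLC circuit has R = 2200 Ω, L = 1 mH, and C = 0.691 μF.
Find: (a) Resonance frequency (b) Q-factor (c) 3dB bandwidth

Step 1 — Resonance: ω₀ = 1/√(LC) = 1/√(0.001·6.91e-07) = 3.804e+04 rad/s.
Step 2 — f₀ = ω₀/(2π) = 6055 Hz.
Step 3 — Series Q: Q = ω₀L/R = 3.804e+04·0.001/2200 = 0.01729.
Step 4 — Bandwidth: Δω = ω₀/Q = 2.2e+06 rad/s; BW = Δω/(2π) = 3.501e+05 Hz.

(a) f₀ = 6055 Hz  (b) Q = 0.01729  (c) BW = 3.501e+05 Hz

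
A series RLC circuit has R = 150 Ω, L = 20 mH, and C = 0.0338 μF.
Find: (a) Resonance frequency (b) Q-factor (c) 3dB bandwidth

Step 1 — Resonance: ω₀ = 1/√(LC) = 1/√(0.02·3.38e-08) = 3.846e+04 rad/s.
Step 2 — f₀ = ω₀/(2π) = 6121 Hz.
Step 3 — Series Q: Q = ω₀L/R = 3.846e+04·0.02/150 = 5.128.
Step 4 — Bandwidth: Δω = ω₀/Q = 7500 rad/s; BW = Δω/(2π) = 1194 Hz.

(a) f₀ = 6121 Hz  (b) Q = 5.128  (c) BW = 1194 Hz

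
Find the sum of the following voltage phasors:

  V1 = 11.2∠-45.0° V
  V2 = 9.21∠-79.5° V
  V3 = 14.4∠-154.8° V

Step 1 — Convert each phasor to rectangular form:
  V1 = 11.2·(cos(-45.0°) + j·sin(-45.0°)) = 7.92 - j7.92 V
  V2 = 9.21·(cos(-79.5°) + j·sin(-79.5°)) = 1.678 - j9.056 V
  V3 = 14.4·(cos(-154.8°) + j·sin(-154.8°)) = -13.03 - j6.131 V
Step 2 — Sum components: V_total = -3.432 - j23.11 V.
Step 3 — Convert to polar: |V_total| = 23.36 V, ∠V_total = -98.4°.

V_total = 23.36∠-98.4° V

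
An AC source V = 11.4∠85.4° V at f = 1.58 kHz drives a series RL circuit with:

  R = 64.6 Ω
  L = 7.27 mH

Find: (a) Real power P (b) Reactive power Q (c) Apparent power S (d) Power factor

Step 1 — Angular frequency: ω = 2π·f = 2π·1580 = 9927 rad/s.
Step 2 — Component impedances:
  R: Z = R = 64.6 Ω
  L: Z = jωL = j·9927·0.00727 = 0 + j72.17 Ω
Step 3 — Series combination: Z_total = R + L = 64.6 + j72.17 Ω = 96.86∠48.2° Ω.
Step 4 — Source phasor: V = 11.4∠85.4° V = 0.9143 + j11.36 V.
Step 5 — Current: I = V / Z = 0.09371 + j0.07121 A = 0.1177∠37.2° A.
Step 6 — Complex power: S = V·I* = 0.8948 + j0.9997 VA.
Step 7 — Real power: P = Re(S) = 0.8948 W.
Step 8 — Reactive power: Q = Im(S) = 0.9997 VAR.
Step 9 — Apparent power: |S| = 1.342 VA.
Step 10 — Power factor: PF = P/|S| = 0.6669 (lagging).

(a) P = 0.8948 W  (b) Q = 0.9997 VAR  (c) S = 1.342 VA  (d) PF = 0.6669 (lagging)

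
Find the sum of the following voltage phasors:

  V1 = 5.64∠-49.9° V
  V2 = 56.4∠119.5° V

Step 1 — Convert each phasor to rectangular form:
  V1 = 5.64·(cos(-49.9°) + j·sin(-49.9°)) = 3.633 - j4.314 V
  V2 = 56.4·(cos(119.5°) + j·sin(119.5°)) = -27.77 + j49.09 V
Step 2 — Sum components: V_total = -24.14 + j44.77 V.
Step 3 — Convert to polar: |V_total| = 50.87 V, ∠V_total = 118.3°.

V_total = 50.87∠118.3° V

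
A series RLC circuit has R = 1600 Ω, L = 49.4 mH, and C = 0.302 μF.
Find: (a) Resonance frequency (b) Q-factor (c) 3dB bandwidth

Step 1 — Resonance: ω₀ = 1/√(LC) = 1/√(0.0494·3.02e-07) = 8187 rad/s.
Step 2 — f₀ = ω₀/(2π) = 1303 Hz.
Step 3 — Series Q: Q = ω₀L/R = 8187·0.0494/1600 = 0.2528.
Step 4 — Bandwidth: Δω = ω₀/Q = 3.239e+04 rad/s; BW = Δω/(2π) = 5155 Hz.

(a) f₀ = 1303 Hz  (b) Q = 0.2528  (c) BW = 5155 Hz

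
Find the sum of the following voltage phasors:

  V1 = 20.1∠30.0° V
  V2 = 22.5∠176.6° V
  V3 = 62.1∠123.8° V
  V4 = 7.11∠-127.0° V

Step 1 — Convert each phasor to rectangular form:
  V1 = 20.1·(cos(30.0°) + j·sin(30.0°)) = 17.41 + j10.05 V
  V2 = 22.5·(cos(176.6°) + j·sin(176.6°)) = -22.46 + j1.334 V
  V3 = 62.1·(cos(123.8°) + j·sin(123.8°)) = -34.55 + j51.6 V
  V4 = 7.11·(cos(-127.0°) + j·sin(-127.0°)) = -4.279 - j5.678 V
Step 2 — Sum components: V_total = -43.88 + j57.31 V.
Step 3 — Convert to polar: |V_total| = 72.18 V, ∠V_total = 127.4°.

V_total = 72.18∠127.4° V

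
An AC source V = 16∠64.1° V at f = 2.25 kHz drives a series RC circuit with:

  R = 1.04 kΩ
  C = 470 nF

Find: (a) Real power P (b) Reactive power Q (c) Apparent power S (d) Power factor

Step 1 — Angular frequency: ω = 2π·f = 2π·2250 = 1.414e+04 rad/s.
Step 2 — Component impedances:
  R: Z = R = 1040 Ω
  C: Z = 1/(jωC) = -j/(ω·C) = 0 - j150.5 Ω
Step 3 — Series combination: Z_total = R + C = 1040 - j150.5 Ω = 1051∠-8.2° Ω.
Step 4 — Source phasor: V = 16∠64.1° V = 6.989 + j14.39 V.
Step 5 — Current: I = V / Z = 0.004621 + j0.01451 A = 0.01523∠72.3° A.
Step 6 — Complex power: S = V·I* = 0.2411 - j0.03489 VA.
Step 7 — Real power: P = Re(S) = 0.2411 W.
Step 8 — Reactive power: Q = Im(S) = -0.03489 VAR.
Step 9 — Apparent power: |S| = 0.2436 VA.
Step 10 — Power factor: PF = P/|S| = 0.9897 (leading).

(a) P = 0.2411 W  (b) Q = -0.03489 VAR  (c) S = 0.2436 VA  (d) PF = 0.9897 (leading)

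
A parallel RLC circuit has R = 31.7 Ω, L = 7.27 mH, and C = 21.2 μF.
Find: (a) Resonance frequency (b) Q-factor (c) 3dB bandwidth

Step 1 — Resonance: ω₀ = 1/√(LC) = 1/√(0.00727·2.12e-05) = 2547 rad/s.
Step 2 — f₀ = ω₀/(2π) = 405.4 Hz.
Step 3 — Parallel Q: Q = R/(ω₀L) = 31.7/(2547·0.00727) = 1.712.
Step 4 — Bandwidth: Δω = ω₀/Q = 1488 rad/s; BW = Δω/(2π) = 236.8 Hz.

(a) f₀ = 405.4 Hz  (b) Q = 1.712  (c) BW = 236.8 Hz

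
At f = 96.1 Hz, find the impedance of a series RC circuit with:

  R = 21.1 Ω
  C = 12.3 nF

Step 1 — Angular frequency: ω = 2π·f = 2π·96.1 = 603.8 rad/s.
Step 2 — Component impedances:
  R: Z = R = 21.1 Ω
  C: Z = 1/(jωC) = -j/(ω·C) = 0 - j1.346e+05 Ω
Step 3 — Series combination: Z_total = R + C = 21.1 - j1.346e+05 Ω = 1.346e+05∠-90.0° Ω.

Z = 21.1 - j1.346e+05 Ω = 1.346e+05∠-90.0° Ω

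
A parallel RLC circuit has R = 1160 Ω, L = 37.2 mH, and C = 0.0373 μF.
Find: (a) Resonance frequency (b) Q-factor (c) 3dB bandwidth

Step 1 — Resonance: ω₀ = 1/√(LC) = 1/√(0.0372·3.73e-08) = 2.685e+04 rad/s.
Step 2 — f₀ = ω₀/(2π) = 4273 Hz.
Step 3 — Parallel Q: Q = R/(ω₀L) = 1160/(2.685e+04·0.0372) = 1.162.
Step 4 — Bandwidth: Δω = ω₀/Q = 2.311e+04 rad/s; BW = Δω/(2π) = 3678 Hz.

(a) f₀ = 4273 Hz  (b) Q = 1.162  (c) BW = 3678 Hz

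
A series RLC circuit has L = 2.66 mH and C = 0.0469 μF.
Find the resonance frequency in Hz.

Step 1 — Resonance condition Im(Z)=0 gives ω₀ = 1/√(LC).
Step 2 — ω₀ = 1/√(0.00266·4.69e-08) = 8.953e+04 rad/s.
Step 3 — f₀ = ω₀/(2π) = 1.425e+04 Hz.

f₀ = 1.425e+04 Hz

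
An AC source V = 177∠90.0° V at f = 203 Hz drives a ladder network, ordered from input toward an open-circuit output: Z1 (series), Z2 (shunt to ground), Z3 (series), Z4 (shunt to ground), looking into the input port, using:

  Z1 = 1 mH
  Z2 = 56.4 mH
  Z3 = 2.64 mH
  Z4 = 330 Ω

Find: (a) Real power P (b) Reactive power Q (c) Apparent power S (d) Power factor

Step 1 — Angular frequency: ω = 2π·f = 2π·203 = 1275 rad/s.
Step 2 — Component impedances:
  Z1: Z = jωL = j·1275·0.001 = 0 + j1.275 Ω
  Z2: Z = jωL = j·1275·0.0564 = 0 + j71.94 Ω
  Z3: Z = jωL = j·1275·0.00264 = 0 + j3.367 Ω
  Z4: Z = R = 330 Ω
Step 3 — Ladder network (open output): work backward from the far end, alternating series and parallel combinations. Z_in = 14.91 + j69.81 Ω = 71.39∠77.9° Ω.
Step 4 — Source phasor: V = 177∠90.0° V = 0 + j177 V.
Step 5 — Current: I = V / Z = 2.425 + j0.5177 A = 2.48∠12.1° A.
Step 6 — Complex power: S = V·I* = 91.64 + j429.2 VA.
Step 7 — Real power: P = Re(S) = 91.64 W.
Step 8 — Reactive power: Q = Im(S) = 429.2 VAR.
Step 9 — Apparent power: |S| = 438.9 VA.
Step 10 — Power factor: PF = P/|S| = 0.2088 (lagging).

(a) P = 91.64 W  (b) Q = 429.2 VAR  (c) S = 438.9 VA  (d) PF = 0.2088 (lagging)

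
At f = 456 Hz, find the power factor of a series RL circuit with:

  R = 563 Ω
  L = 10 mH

Step 1 — Angular frequency: ω = 2π·f = 2π·456 = 2865 rad/s.
Step 2 — Component impedances:
  R: Z = R = 563 Ω
  L: Z = jωL = j·2865·0.01 = 0 + j28.65 Ω
Step 3 — Series combination: Z_total = R + L = 563 + j28.65 Ω = 563.7∠2.9° Ω.
Step 4 — Power factor: PF = cos(φ) = Re(Z)/|Z| = 563/563.73 = 0.9987.
Step 5 — Type: Im(Z) = 28.65 ⇒ lagging (phase φ = 2.9°).

PF = 0.9987 (lagging, φ = 2.9°)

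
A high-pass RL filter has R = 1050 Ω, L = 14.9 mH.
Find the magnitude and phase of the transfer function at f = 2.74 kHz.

Step 1 — Angular frequency: ω = 2π·2740 = 1.722e+04 rad/s.
Step 2 — Transfer function: H(jω) = jωL/(R + jωL).
Step 3 — Numerator jωL = j·256.5; denominator R + jωL = 1050 + j256.5.
Step 4 — H = 0.05632 + j0.2305.
Step 5 — Magnitude: |H| = 0.2373 (-12.5 dB); phase: φ = 76.3°.

|H| = 0.2373 (-12.5 dB), φ = 76.3°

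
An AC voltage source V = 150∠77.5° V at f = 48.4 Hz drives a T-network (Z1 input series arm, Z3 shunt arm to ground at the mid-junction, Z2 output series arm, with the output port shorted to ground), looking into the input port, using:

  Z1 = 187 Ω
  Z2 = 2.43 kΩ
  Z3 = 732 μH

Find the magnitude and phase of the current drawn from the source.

Step 1 — Angular frequency: ω = 2π·f = 2π·48.4 = 304.1 rad/s.
Step 2 — Component impedances:
  Z1: Z = R = 187 Ω
  Z2: Z = R = 2430 Ω
  Z3: Z = jωL = j·304.1·0.000732 = 0 + j0.2226 Ω
Step 3 — With the output port shorted to ground, the output series arm Z2 runs from the junction to ground; the shunt arm Z3 also runs from the junction to ground. They appear in parallel: Z3 || Z2 = 2.039e-05 + j0.2226 Ω.
Step 4 — Series with input arm Z1: Z_in = Z1 + (Z3 || Z2) = 187 + j0.2226 Ω = 187∠0.1° Ω.
Step 5 — Source phasor: V = 150∠77.5° V = 32.47 + j146.4 V.
Step 6 — Ohm's law: I = V / Z_total = (32.47 + j146.4) / (187 + j0.2226) = 0.1745 + j0.7829 A.
Step 7 — Convert to polar: |I| = 0.8021 A, ∠I = 77.4°.

I = 0.8021∠77.4° A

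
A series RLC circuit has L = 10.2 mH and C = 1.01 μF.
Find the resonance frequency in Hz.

Step 1 — Resonance condition Im(Z)=0 gives ω₀ = 1/√(LC).
Step 2 — ω₀ = 1/√(0.0102·1.01e-06) = 9852 rad/s.
Step 3 — f₀ = ω₀/(2π) = 1568 Hz.

f₀ = 1568 Hz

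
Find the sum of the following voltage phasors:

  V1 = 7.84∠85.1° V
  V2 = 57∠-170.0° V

Step 1 — Convert each phasor to rectangular form:
  V1 = 7.84·(cos(85.1°) + j·sin(85.1°)) = 0.6697 + j7.811 V
  V2 = 57·(cos(-170.0°) + j·sin(-170.0°)) = -56.13 - j9.898 V
Step 2 — Sum components: V_total = -55.46 - j2.087 V.
Step 3 — Convert to polar: |V_total| = 55.5 V, ∠V_total = -177.8°.

V_total = 55.5∠-177.8° V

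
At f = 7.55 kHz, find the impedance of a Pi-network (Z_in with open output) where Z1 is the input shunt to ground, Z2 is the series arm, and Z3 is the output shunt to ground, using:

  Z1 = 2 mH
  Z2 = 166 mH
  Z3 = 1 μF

Step 1 — Angular frequency: ω = 2π·f = 2π·7550 = 4.744e+04 rad/s.
Step 2 — Component impedances:
  Z1: Z = jωL = j·4.744e+04·0.002 = 0 + j94.88 Ω
  Z2: Z = jωL = j·4.744e+04·0.166 = 0 + j7875 Ω
  Z3: Z = 1/(jωC) = -j/(ω·C) = 0 - j21.08 Ω
Step 3 — With open output, the series arm Z2 and the output shunt Z3 appear in series to ground: Z2 + Z3 = 0 + j7854 Ω.
Step 4 — Parallel with input shunt Z1: Z_in = Z1 || (Z2 + Z3) = 0 + j93.74 Ω = 93.74∠90.0° Ω.

Z = 0 + j93.74 Ω = 93.74∠90.0° Ω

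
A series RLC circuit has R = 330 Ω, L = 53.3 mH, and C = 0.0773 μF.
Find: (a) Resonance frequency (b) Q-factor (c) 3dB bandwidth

Step 1 — Resonance condition Im(Z)=0 gives ω₀ = 1/√(LC).
Step 2 — ω₀ = 1/√(0.0533·7.73e-08) = 1.558e+04 rad/s.
Step 3 — f₀ = ω₀/(2π) = 2480 Hz.
Step 4 — Series Q: Q = ω₀L/R = 1.558e+04·0.0533/330 = 2.516.
Step 5 — 3dB bandwidth: Δω = ω₀/Q = 6191 rad/s; BW = Δω/(2π) = 985.4 Hz.

(a) f₀ = 2480 Hz  (b) Q = 2.516  (c) BW = 985.4 Hz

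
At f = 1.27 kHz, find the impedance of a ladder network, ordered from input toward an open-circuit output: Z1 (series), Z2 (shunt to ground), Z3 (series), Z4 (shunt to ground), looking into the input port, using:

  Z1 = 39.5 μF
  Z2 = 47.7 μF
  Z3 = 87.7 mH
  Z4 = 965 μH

Step 1 — Angular frequency: ω = 2π·f = 2π·1270 = 7980 rad/s.
Step 2 — Component impedances:
  Z1: Z = 1/(jωC) = -j/(ω·C) = 0 - j3.173 Ω
  Z2: Z = 1/(jωC) = -j/(ω·C) = 0 - j2.627 Ω
  Z3: Z = jωL = j·7980·0.0877 = 0 + j699.8 Ω
  Z4: Z = jωL = j·7980·0.000965 = 0 + j7.7 Ω
Step 3 — Ladder network (open output): work backward from the far end, alternating series and parallel combinations. Z_in = 0 - j5.81 Ω = 5.81∠-90.0° Ω.

Z = 0 - j5.81 Ω = 5.81∠-90.0° Ω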